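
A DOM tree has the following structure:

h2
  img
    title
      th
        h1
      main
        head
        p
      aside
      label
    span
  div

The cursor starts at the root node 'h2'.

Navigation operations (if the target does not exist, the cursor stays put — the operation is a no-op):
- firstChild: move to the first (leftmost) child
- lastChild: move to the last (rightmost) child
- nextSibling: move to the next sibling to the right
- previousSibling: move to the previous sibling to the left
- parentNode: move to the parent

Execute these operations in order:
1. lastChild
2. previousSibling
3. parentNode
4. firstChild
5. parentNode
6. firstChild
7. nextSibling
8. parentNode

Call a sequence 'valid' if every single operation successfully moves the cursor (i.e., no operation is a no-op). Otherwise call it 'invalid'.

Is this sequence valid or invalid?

After 1 (lastChild): div
After 2 (previousSibling): img
After 3 (parentNode): h2
After 4 (firstChild): img
After 5 (parentNode): h2
After 6 (firstChild): img
After 7 (nextSibling): div
After 8 (parentNode): h2

Answer: valid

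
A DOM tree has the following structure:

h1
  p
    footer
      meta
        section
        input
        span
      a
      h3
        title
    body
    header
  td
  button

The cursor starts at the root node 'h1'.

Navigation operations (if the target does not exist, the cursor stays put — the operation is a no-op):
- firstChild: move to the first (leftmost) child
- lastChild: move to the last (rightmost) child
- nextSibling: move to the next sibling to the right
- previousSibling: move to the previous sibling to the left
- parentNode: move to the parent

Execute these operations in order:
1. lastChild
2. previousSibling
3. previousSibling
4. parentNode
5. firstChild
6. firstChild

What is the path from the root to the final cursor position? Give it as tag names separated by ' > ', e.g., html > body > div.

Answer: h1 > p > footer

Derivation:
After 1 (lastChild): button
After 2 (previousSibling): td
After 3 (previousSibling): p
After 4 (parentNode): h1
After 5 (firstChild): p
After 6 (firstChild): footer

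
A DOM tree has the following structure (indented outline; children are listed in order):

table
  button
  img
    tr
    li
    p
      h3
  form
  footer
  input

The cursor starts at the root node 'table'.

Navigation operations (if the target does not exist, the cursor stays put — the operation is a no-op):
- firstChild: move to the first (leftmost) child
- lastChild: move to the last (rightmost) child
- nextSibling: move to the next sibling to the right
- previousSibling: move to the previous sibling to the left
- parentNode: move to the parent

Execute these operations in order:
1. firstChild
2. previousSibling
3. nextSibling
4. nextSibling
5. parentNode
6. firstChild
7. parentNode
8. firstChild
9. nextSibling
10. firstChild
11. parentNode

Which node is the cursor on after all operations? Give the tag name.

Answer: img

Derivation:
After 1 (firstChild): button
After 2 (previousSibling): button (no-op, stayed)
After 3 (nextSibling): img
After 4 (nextSibling): form
After 5 (parentNode): table
After 6 (firstChild): button
After 7 (parentNode): table
After 8 (firstChild): button
After 9 (nextSibling): img
After 10 (firstChild): tr
After 11 (parentNode): img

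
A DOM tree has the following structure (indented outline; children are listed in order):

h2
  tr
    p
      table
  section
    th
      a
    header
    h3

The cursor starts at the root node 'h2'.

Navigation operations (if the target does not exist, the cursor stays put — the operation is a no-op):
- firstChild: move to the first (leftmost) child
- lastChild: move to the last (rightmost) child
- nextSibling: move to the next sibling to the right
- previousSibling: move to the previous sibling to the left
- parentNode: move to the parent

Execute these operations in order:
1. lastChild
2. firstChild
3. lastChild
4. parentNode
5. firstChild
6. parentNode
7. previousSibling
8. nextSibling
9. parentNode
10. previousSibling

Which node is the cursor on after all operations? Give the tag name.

After 1 (lastChild): section
After 2 (firstChild): th
After 3 (lastChild): a
After 4 (parentNode): th
After 5 (firstChild): a
After 6 (parentNode): th
After 7 (previousSibling): th (no-op, stayed)
After 8 (nextSibling): header
After 9 (parentNode): section
After 10 (previousSibling): tr

Answer: tr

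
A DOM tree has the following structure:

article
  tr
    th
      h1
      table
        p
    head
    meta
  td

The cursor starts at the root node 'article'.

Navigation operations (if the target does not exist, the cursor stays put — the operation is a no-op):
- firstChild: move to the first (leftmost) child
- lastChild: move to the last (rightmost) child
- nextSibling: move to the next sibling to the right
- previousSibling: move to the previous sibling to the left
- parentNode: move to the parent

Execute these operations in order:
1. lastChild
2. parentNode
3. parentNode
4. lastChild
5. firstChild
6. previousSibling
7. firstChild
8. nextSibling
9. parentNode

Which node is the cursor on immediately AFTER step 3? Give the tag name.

After 1 (lastChild): td
After 2 (parentNode): article
After 3 (parentNode): article (no-op, stayed)

Answer: article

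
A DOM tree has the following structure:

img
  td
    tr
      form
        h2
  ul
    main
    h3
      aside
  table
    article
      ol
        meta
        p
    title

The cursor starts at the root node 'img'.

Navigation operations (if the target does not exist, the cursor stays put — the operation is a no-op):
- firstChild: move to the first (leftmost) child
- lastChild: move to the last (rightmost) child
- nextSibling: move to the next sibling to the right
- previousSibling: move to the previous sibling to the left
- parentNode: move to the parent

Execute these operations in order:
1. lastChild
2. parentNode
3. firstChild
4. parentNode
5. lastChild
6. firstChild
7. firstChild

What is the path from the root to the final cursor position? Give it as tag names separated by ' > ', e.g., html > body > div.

Answer: img > table > article > ol

Derivation:
After 1 (lastChild): table
After 2 (parentNode): img
After 3 (firstChild): td
After 4 (parentNode): img
After 5 (lastChild): table
After 6 (firstChild): article
After 7 (firstChild): ol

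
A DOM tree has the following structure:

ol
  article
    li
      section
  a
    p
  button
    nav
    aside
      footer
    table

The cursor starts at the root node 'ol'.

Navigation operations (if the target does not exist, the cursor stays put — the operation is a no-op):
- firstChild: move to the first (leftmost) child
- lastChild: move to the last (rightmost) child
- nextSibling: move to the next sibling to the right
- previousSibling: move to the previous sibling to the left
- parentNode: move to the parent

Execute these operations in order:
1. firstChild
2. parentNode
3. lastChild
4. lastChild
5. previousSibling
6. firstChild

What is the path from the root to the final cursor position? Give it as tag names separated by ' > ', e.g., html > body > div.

Answer: ol > button > aside > footer

Derivation:
After 1 (firstChild): article
After 2 (parentNode): ol
After 3 (lastChild): button
After 4 (lastChild): table
After 5 (previousSibling): aside
After 6 (firstChild): footer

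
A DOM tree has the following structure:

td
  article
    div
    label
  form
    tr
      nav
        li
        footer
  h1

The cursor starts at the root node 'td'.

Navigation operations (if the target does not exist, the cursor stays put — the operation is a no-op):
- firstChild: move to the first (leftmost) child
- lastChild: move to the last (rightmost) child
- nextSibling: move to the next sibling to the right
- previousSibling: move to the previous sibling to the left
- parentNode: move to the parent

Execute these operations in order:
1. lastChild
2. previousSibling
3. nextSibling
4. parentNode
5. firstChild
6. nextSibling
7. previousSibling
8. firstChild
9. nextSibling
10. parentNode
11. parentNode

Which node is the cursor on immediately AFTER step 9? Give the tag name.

Answer: label

Derivation:
After 1 (lastChild): h1
After 2 (previousSibling): form
After 3 (nextSibling): h1
After 4 (parentNode): td
After 5 (firstChild): article
After 6 (nextSibling): form
After 7 (previousSibling): article
After 8 (firstChild): div
After 9 (nextSibling): label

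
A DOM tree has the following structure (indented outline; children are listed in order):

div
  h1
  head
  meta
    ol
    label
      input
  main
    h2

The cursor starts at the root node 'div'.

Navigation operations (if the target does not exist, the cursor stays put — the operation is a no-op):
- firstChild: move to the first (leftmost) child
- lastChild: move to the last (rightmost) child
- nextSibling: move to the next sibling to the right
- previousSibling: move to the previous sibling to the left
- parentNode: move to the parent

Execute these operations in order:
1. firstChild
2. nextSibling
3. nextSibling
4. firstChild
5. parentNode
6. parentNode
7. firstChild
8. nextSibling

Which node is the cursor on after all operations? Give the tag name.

Answer: head

Derivation:
After 1 (firstChild): h1
After 2 (nextSibling): head
After 3 (nextSibling): meta
After 4 (firstChild): ol
After 5 (parentNode): meta
After 6 (parentNode): div
After 7 (firstChild): h1
After 8 (nextSibling): head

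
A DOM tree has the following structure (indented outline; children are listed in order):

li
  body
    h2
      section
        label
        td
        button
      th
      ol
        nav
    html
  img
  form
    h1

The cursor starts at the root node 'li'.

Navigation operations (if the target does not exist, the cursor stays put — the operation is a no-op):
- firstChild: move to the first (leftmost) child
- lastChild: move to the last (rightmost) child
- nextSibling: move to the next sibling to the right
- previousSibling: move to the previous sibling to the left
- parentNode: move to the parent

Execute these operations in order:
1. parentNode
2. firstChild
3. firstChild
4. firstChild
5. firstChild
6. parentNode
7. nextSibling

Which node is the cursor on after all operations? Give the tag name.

After 1 (parentNode): li (no-op, stayed)
After 2 (firstChild): body
After 3 (firstChild): h2
After 4 (firstChild): section
After 5 (firstChild): label
After 6 (parentNode): section
After 7 (nextSibling): th

Answer: th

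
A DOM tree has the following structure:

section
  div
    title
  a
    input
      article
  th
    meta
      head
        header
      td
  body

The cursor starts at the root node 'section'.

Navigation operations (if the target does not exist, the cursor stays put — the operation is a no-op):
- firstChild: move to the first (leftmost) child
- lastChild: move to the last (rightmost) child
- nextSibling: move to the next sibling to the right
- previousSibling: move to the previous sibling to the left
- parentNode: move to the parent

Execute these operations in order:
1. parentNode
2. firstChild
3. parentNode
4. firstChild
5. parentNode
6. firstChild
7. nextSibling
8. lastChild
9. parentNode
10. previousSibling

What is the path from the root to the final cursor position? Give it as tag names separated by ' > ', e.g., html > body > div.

Answer: section > div

Derivation:
After 1 (parentNode): section (no-op, stayed)
After 2 (firstChild): div
After 3 (parentNode): section
After 4 (firstChild): div
After 5 (parentNode): section
After 6 (firstChild): div
After 7 (nextSibling): a
After 8 (lastChild): input
After 9 (parentNode): a
After 10 (previousSibling): div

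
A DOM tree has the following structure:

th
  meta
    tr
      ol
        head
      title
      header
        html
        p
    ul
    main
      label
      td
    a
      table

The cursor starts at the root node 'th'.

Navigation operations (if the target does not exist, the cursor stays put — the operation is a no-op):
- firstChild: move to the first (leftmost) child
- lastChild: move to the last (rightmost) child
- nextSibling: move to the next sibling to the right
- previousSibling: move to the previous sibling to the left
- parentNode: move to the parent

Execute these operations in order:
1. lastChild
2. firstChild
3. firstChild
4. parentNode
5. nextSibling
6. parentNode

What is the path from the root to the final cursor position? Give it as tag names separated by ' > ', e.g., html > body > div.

After 1 (lastChild): meta
After 2 (firstChild): tr
After 3 (firstChild): ol
After 4 (parentNode): tr
After 5 (nextSibling): ul
After 6 (parentNode): meta

Answer: th > meta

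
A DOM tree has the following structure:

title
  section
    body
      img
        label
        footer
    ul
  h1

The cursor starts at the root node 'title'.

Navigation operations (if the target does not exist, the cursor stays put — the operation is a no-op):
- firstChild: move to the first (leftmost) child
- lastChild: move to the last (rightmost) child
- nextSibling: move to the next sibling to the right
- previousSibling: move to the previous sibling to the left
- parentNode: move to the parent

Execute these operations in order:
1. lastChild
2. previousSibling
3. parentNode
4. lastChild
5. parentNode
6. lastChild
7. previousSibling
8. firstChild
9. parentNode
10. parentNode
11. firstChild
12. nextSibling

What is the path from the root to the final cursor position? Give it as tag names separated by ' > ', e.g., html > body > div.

Answer: title > h1

Derivation:
After 1 (lastChild): h1
After 2 (previousSibling): section
After 3 (parentNode): title
After 4 (lastChild): h1
After 5 (parentNode): title
After 6 (lastChild): h1
After 7 (previousSibling): section
After 8 (firstChild): body
After 9 (parentNode): section
After 10 (parentNode): title
After 11 (firstChild): section
After 12 (nextSibling): h1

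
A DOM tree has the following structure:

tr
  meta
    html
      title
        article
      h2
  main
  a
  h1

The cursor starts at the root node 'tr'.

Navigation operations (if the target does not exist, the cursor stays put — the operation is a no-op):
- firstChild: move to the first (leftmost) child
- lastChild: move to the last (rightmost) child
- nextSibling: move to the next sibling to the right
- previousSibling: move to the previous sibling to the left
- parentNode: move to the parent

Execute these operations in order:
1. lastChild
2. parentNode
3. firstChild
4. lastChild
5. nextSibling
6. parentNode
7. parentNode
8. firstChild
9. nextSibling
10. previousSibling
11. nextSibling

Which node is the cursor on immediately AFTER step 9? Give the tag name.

After 1 (lastChild): h1
After 2 (parentNode): tr
After 3 (firstChild): meta
After 4 (lastChild): html
After 5 (nextSibling): html (no-op, stayed)
After 6 (parentNode): meta
After 7 (parentNode): tr
After 8 (firstChild): meta
After 9 (nextSibling): main

Answer: main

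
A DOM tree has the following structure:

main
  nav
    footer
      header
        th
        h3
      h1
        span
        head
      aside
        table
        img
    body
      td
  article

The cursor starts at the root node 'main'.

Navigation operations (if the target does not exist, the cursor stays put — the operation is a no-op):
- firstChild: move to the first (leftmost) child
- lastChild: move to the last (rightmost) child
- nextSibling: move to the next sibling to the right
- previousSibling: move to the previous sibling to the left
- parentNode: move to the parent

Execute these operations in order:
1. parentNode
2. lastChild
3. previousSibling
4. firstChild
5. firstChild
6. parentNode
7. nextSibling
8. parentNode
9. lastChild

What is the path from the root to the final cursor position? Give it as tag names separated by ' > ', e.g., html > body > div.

After 1 (parentNode): main (no-op, stayed)
After 2 (lastChild): article
After 3 (previousSibling): nav
After 4 (firstChild): footer
After 5 (firstChild): header
After 6 (parentNode): footer
After 7 (nextSibling): body
After 8 (parentNode): nav
After 9 (lastChild): body

Answer: main > nav > body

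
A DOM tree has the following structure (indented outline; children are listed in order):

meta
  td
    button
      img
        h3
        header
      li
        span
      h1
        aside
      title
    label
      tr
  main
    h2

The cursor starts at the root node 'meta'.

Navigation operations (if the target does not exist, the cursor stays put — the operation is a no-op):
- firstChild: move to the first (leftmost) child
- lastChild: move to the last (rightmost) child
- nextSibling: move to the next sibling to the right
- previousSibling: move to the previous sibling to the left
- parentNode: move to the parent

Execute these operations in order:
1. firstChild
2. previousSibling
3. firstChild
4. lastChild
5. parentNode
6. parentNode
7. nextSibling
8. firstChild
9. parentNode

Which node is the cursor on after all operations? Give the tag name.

Answer: main

Derivation:
After 1 (firstChild): td
After 2 (previousSibling): td (no-op, stayed)
After 3 (firstChild): button
After 4 (lastChild): title
After 5 (parentNode): button
After 6 (parentNode): td
After 7 (nextSibling): main
After 8 (firstChild): h2
After 9 (parentNode): main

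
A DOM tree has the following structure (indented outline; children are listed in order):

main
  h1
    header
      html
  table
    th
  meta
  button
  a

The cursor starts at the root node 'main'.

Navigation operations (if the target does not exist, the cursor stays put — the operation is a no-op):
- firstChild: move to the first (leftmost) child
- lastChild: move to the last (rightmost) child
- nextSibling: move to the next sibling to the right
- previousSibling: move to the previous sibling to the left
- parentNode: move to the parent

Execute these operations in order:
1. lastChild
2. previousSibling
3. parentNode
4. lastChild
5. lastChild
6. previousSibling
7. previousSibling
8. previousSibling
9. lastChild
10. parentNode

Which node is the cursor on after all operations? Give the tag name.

After 1 (lastChild): a
After 2 (previousSibling): button
After 3 (parentNode): main
After 4 (lastChild): a
After 5 (lastChild): a (no-op, stayed)
After 6 (previousSibling): button
After 7 (previousSibling): meta
After 8 (previousSibling): table
After 9 (lastChild): th
After 10 (parentNode): table

Answer: table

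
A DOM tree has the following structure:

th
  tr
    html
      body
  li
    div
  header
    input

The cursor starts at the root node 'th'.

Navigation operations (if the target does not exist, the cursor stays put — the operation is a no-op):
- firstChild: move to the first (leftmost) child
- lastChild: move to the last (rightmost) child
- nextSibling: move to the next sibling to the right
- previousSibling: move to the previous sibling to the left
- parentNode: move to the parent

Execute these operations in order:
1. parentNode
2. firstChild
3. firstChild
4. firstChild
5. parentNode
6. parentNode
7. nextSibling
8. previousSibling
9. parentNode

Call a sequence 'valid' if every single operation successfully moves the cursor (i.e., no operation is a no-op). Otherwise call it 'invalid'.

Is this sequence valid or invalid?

After 1 (parentNode): th (no-op, stayed)
After 2 (firstChild): tr
After 3 (firstChild): html
After 4 (firstChild): body
After 5 (parentNode): html
After 6 (parentNode): tr
After 7 (nextSibling): li
After 8 (previousSibling): tr
After 9 (parentNode): th

Answer: invalid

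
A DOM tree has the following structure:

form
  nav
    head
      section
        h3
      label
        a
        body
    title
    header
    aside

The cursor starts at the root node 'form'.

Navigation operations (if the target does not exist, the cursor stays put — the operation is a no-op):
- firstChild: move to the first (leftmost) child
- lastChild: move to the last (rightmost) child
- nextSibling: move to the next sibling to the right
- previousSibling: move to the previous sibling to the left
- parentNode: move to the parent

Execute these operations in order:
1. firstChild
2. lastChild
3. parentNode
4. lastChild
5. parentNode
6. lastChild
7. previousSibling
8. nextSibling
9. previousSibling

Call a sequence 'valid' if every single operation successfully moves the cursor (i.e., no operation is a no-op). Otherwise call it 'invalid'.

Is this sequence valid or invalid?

After 1 (firstChild): nav
After 2 (lastChild): aside
After 3 (parentNode): nav
After 4 (lastChild): aside
After 5 (parentNode): nav
After 6 (lastChild): aside
After 7 (previousSibling): header
After 8 (nextSibling): aside
After 9 (previousSibling): header

Answer: valid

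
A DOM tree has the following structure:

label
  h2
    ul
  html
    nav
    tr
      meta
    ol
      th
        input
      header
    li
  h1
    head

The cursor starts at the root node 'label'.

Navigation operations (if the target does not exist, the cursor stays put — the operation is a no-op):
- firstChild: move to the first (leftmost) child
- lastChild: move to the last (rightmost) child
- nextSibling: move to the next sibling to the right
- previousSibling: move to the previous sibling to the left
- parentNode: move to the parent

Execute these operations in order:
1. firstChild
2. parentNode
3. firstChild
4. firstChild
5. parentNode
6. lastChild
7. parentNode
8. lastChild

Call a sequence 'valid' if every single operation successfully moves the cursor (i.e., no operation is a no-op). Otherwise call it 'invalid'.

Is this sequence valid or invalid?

Answer: valid

Derivation:
After 1 (firstChild): h2
After 2 (parentNode): label
After 3 (firstChild): h2
After 4 (firstChild): ul
After 5 (parentNode): h2
After 6 (lastChild): ul
After 7 (parentNode): h2
After 8 (lastChild): ul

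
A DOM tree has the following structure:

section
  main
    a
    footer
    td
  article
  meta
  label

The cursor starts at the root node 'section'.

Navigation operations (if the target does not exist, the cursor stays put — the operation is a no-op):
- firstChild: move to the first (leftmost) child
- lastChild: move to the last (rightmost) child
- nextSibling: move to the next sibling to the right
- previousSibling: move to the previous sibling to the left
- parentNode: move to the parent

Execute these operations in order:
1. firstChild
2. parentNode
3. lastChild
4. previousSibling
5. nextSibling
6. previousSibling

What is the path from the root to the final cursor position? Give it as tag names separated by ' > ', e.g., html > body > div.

After 1 (firstChild): main
After 2 (parentNode): section
After 3 (lastChild): label
After 4 (previousSibling): meta
After 5 (nextSibling): label
After 6 (previousSibling): meta

Answer: section > meta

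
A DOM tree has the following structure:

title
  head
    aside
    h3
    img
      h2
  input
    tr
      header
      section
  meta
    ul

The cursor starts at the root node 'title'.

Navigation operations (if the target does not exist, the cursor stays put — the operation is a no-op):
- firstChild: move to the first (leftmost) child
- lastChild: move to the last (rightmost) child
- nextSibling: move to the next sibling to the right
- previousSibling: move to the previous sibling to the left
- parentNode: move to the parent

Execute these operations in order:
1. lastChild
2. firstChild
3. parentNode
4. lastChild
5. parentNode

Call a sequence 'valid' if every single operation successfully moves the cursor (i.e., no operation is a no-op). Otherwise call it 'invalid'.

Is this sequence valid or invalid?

Answer: valid

Derivation:
After 1 (lastChild): meta
After 2 (firstChild): ul
After 3 (parentNode): meta
After 4 (lastChild): ul
After 5 (parentNode): meta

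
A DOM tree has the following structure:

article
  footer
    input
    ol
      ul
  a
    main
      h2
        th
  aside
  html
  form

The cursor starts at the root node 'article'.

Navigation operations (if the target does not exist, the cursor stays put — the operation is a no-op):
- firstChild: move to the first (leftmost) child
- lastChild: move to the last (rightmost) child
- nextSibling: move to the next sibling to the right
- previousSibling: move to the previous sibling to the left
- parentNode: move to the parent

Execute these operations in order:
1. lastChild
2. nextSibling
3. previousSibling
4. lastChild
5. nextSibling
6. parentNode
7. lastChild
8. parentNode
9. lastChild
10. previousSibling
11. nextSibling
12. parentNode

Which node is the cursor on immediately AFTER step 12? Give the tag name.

Answer: article

Derivation:
After 1 (lastChild): form
After 2 (nextSibling): form (no-op, stayed)
After 3 (previousSibling): html
After 4 (lastChild): html (no-op, stayed)
After 5 (nextSibling): form
After 6 (parentNode): article
After 7 (lastChild): form
After 8 (parentNode): article
After 9 (lastChild): form
After 10 (previousSibling): html
After 11 (nextSibling): form
After 12 (parentNode): article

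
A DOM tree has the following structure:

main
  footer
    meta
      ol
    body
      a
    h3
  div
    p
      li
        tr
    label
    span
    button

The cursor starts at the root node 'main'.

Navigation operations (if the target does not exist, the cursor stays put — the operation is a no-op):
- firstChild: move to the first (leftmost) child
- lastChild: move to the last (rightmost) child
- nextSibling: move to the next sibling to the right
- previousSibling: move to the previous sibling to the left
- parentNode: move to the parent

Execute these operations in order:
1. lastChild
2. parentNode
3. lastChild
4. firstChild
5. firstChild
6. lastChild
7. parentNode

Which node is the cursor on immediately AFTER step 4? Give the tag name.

Answer: p

Derivation:
After 1 (lastChild): div
After 2 (parentNode): main
After 3 (lastChild): div
After 4 (firstChild): p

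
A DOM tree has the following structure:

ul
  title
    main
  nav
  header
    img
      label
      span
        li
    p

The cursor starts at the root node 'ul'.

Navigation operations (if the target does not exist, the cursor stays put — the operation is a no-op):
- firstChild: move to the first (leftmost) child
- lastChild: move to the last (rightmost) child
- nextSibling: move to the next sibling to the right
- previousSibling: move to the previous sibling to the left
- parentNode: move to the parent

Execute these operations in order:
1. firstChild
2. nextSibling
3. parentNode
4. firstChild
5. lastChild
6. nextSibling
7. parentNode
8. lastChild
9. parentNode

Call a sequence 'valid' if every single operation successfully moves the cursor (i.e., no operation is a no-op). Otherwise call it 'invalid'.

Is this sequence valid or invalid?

Answer: invalid

Derivation:
After 1 (firstChild): title
After 2 (nextSibling): nav
After 3 (parentNode): ul
After 4 (firstChild): title
After 5 (lastChild): main
After 6 (nextSibling): main (no-op, stayed)
After 7 (parentNode): title
After 8 (lastChild): main
After 9 (parentNode): title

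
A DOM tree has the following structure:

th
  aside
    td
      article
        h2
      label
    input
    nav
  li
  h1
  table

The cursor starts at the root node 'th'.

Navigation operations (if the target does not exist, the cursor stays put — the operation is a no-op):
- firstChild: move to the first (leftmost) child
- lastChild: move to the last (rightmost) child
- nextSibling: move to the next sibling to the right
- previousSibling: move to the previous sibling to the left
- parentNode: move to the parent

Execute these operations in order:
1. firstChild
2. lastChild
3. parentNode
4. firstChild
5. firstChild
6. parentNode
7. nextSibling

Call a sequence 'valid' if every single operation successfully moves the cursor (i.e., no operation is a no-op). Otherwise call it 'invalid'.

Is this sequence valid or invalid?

Answer: valid

Derivation:
After 1 (firstChild): aside
After 2 (lastChild): nav
After 3 (parentNode): aside
After 4 (firstChild): td
After 5 (firstChild): article
After 6 (parentNode): td
After 7 (nextSibling): input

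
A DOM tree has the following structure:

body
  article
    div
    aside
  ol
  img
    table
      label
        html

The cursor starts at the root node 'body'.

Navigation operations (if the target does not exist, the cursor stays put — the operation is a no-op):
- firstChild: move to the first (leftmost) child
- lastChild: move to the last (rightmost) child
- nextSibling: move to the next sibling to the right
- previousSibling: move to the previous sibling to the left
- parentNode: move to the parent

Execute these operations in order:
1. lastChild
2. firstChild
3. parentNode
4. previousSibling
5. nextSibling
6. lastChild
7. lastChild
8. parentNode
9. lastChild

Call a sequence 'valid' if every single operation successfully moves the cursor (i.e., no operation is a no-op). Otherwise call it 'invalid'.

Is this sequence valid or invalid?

After 1 (lastChild): img
After 2 (firstChild): table
After 3 (parentNode): img
After 4 (previousSibling): ol
After 5 (nextSibling): img
After 6 (lastChild): table
After 7 (lastChild): label
After 8 (parentNode): table
After 9 (lastChild): label

Answer: valid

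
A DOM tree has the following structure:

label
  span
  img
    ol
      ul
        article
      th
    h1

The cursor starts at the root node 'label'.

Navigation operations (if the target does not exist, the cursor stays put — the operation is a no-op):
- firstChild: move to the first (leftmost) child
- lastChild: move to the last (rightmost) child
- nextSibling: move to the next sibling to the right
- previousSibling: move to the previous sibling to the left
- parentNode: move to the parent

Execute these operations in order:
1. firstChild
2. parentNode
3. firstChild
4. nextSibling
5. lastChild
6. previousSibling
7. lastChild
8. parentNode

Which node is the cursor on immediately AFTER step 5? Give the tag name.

Answer: h1

Derivation:
After 1 (firstChild): span
After 2 (parentNode): label
After 3 (firstChild): span
After 4 (nextSibling): img
After 5 (lastChild): h1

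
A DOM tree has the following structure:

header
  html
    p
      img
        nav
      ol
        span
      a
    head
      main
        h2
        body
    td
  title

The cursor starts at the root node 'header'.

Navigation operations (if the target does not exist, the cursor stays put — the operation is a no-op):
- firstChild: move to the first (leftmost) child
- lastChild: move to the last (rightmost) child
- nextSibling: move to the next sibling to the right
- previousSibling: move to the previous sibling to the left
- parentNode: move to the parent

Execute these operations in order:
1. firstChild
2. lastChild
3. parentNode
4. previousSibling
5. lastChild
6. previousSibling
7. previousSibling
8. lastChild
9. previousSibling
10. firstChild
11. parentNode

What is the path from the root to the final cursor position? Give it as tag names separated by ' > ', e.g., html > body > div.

After 1 (firstChild): html
After 2 (lastChild): td
After 3 (parentNode): html
After 4 (previousSibling): html (no-op, stayed)
After 5 (lastChild): td
After 6 (previousSibling): head
After 7 (previousSibling): p
After 8 (lastChild): a
After 9 (previousSibling): ol
After 10 (firstChild): span
After 11 (parentNode): ol

Answer: header > html > p > ol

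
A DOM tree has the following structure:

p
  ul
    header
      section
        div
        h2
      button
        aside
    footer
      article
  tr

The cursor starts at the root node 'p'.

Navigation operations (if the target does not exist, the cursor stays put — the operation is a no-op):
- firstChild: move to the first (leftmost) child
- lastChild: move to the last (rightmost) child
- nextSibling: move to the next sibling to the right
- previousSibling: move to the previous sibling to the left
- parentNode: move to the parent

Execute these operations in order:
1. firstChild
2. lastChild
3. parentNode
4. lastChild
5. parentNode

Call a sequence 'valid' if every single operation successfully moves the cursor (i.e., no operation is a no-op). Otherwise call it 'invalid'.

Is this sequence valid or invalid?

Answer: valid

Derivation:
After 1 (firstChild): ul
After 2 (lastChild): footer
After 3 (parentNode): ul
After 4 (lastChild): footer
After 5 (parentNode): ul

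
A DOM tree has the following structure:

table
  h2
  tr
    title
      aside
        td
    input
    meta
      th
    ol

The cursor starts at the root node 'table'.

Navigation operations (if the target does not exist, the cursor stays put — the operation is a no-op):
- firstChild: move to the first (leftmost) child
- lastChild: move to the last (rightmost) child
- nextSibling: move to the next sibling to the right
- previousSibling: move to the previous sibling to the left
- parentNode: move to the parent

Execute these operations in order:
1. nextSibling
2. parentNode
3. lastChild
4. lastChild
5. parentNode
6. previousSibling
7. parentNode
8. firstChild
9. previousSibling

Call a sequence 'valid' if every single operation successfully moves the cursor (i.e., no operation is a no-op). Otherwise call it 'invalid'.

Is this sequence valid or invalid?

After 1 (nextSibling): table (no-op, stayed)
After 2 (parentNode): table (no-op, stayed)
After 3 (lastChild): tr
After 4 (lastChild): ol
After 5 (parentNode): tr
After 6 (previousSibling): h2
After 7 (parentNode): table
After 8 (firstChild): h2
After 9 (previousSibling): h2 (no-op, stayed)

Answer: invalid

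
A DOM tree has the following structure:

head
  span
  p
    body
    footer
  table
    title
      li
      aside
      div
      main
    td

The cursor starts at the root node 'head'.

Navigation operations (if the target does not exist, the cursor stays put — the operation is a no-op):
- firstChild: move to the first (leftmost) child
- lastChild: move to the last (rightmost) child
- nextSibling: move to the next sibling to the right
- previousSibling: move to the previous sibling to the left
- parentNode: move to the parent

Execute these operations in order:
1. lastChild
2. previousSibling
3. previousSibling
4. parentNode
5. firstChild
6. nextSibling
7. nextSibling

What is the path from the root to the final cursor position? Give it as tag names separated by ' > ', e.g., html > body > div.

After 1 (lastChild): table
After 2 (previousSibling): p
After 3 (previousSibling): span
After 4 (parentNode): head
After 5 (firstChild): span
After 6 (nextSibling): p
After 7 (nextSibling): table

Answer: head > table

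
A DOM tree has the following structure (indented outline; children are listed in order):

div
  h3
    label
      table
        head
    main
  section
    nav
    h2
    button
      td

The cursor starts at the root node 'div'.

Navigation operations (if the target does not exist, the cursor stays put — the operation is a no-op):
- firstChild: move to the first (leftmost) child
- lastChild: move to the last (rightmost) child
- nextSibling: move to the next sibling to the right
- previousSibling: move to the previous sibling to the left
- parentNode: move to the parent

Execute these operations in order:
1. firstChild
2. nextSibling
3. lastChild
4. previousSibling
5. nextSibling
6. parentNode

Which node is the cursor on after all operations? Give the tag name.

After 1 (firstChild): h3
After 2 (nextSibling): section
After 3 (lastChild): button
After 4 (previousSibling): h2
After 5 (nextSibling): button
After 6 (parentNode): section

Answer: section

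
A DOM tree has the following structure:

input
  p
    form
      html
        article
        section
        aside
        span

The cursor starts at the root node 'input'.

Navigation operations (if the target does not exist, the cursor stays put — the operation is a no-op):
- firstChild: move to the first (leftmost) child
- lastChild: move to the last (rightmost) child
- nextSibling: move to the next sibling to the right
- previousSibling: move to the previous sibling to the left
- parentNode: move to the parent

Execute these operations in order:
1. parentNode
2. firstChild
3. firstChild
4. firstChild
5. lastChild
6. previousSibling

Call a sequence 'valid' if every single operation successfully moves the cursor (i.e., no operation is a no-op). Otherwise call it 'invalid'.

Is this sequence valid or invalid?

Answer: invalid

Derivation:
After 1 (parentNode): input (no-op, stayed)
After 2 (firstChild): p
After 3 (firstChild): form
After 4 (firstChild): html
After 5 (lastChild): span
After 6 (previousSibling): aside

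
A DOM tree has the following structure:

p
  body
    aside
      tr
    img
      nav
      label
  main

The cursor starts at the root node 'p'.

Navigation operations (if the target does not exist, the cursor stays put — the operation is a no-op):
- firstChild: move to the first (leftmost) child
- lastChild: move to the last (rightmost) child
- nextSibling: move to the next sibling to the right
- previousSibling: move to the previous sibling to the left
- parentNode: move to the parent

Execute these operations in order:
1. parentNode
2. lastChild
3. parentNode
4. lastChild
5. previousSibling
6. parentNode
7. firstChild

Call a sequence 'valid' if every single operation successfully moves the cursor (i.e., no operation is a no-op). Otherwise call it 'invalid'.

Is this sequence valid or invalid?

Answer: invalid

Derivation:
After 1 (parentNode): p (no-op, stayed)
After 2 (lastChild): main
After 3 (parentNode): p
After 4 (lastChild): main
After 5 (previousSibling): body
After 6 (parentNode): p
After 7 (firstChild): body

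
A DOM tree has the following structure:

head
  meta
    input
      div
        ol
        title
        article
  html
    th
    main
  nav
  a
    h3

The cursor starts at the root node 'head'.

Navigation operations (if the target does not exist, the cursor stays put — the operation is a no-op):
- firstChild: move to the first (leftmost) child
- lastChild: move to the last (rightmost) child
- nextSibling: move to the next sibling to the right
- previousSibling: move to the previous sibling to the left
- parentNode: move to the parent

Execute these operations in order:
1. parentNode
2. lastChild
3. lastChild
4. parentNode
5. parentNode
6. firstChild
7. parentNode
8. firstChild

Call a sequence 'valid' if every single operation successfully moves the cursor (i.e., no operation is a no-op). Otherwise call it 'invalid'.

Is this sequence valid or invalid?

After 1 (parentNode): head (no-op, stayed)
After 2 (lastChild): a
After 3 (lastChild): h3
After 4 (parentNode): a
After 5 (parentNode): head
After 6 (firstChild): meta
After 7 (parentNode): head
After 8 (firstChild): meta

Answer: invalid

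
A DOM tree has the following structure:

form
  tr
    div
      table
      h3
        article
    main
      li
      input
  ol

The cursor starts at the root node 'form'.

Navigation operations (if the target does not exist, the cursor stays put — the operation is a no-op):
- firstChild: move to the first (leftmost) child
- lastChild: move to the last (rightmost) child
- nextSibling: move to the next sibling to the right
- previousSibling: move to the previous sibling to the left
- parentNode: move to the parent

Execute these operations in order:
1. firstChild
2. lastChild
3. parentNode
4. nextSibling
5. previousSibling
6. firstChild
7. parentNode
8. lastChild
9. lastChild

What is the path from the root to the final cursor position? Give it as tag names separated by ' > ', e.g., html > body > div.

Answer: form > tr > main > input

Derivation:
After 1 (firstChild): tr
After 2 (lastChild): main
After 3 (parentNode): tr
After 4 (nextSibling): ol
After 5 (previousSibling): tr
After 6 (firstChild): div
After 7 (parentNode): tr
After 8 (lastChild): main
After 9 (lastChild): input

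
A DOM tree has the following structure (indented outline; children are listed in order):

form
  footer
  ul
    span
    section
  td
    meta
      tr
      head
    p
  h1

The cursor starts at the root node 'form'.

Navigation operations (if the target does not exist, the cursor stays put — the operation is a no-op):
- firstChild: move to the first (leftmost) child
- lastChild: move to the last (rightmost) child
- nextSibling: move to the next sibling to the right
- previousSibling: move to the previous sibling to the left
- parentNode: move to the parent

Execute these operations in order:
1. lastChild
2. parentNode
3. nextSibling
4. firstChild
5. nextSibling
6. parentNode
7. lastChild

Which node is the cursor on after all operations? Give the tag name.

After 1 (lastChild): h1
After 2 (parentNode): form
After 3 (nextSibling): form (no-op, stayed)
After 4 (firstChild): footer
After 5 (nextSibling): ul
After 6 (parentNode): form
After 7 (lastChild): h1

Answer: h1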